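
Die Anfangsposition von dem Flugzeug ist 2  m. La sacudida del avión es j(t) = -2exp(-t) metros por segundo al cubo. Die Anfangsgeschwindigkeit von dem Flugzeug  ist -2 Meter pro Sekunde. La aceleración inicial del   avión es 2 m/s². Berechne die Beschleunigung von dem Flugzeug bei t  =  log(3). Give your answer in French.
Nous devons intégrer notre équation du jerk j(t) = -2·exp(-t) 1 fois. L'intégrale du jerk, avec a(0) = 2, donne l'accélération: a(t) = 2·exp(-t). De l'équation de l'accélération a(t) = 2·exp(-t), nous substituons t = log(3) pour obtenir a = 2/3.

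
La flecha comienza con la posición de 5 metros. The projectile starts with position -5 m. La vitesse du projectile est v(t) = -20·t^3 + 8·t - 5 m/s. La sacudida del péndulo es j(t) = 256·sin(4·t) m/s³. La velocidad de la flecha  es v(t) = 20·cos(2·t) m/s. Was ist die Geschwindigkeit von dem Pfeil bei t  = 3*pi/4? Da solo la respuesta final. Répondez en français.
v(3*pi/4) = 0.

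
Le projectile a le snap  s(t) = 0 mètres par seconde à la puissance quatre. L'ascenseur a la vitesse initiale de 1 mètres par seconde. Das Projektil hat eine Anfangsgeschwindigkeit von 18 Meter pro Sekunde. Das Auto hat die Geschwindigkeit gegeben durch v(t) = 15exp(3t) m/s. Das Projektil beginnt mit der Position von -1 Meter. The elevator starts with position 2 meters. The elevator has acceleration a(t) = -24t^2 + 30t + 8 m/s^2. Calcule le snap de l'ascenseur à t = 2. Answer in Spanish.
Debemos derivar nuestra ecuación de la aceleración a(t) = -24·t^2 + 30·t + 8 2 veces. La derivada de la aceleración da la sacudida: j(t) = 30 - 48·t. Derivando la sacudida, obtenemos el snap: s(t) = -48. De la ecuación del snap s(t) = -48, sustituimos t = 2 para obtener s = -48.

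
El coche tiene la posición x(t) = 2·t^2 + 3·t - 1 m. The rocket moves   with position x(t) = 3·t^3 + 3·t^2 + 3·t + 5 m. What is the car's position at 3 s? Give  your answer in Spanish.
De la ecuación de la posición x(t) = 2·t^2 + 3·t - 1, sustituimos t = 3 para obtener x = 26.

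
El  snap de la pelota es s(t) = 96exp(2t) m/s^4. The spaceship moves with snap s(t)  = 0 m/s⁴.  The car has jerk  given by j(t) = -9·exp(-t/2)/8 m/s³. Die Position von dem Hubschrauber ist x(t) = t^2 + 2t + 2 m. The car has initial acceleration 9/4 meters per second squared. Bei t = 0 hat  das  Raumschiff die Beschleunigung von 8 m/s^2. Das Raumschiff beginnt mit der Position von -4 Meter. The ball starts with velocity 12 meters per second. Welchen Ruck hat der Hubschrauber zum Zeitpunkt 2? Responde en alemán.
Ausgehend von der Position x(t) = t^2 + 2·t + 2, nehmen wir 3 Ableitungen. Durch Ableiten von der Position erhalten wir die Geschwindigkeit: v(t) = 2·t + 2. Die Ableitung von der Geschwindigkeit ergibt die Beschleunigung: a(t) = 2. Die Ableitung von der Beschleunigung ergibt den Ruck: j(t) = 0. Aus der Gleichung für den Ruck j(t) = 0, setzen wir t = 2 ein und erhalten j = 0.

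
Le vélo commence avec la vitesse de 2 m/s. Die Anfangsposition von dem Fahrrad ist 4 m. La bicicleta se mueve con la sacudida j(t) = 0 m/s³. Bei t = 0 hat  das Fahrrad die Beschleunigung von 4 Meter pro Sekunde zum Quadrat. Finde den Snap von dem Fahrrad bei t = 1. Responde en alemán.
Ausgehend von dem Ruck j(t) = 0, nehmen wir 1 Ableitung. Durch Ableiten von dem Ruck erhalten wir den Snap: s(t) = 0. Aus der Gleichung für den Snap s(t) = 0, setzen wir t = 1 ein und erhalten s = 0.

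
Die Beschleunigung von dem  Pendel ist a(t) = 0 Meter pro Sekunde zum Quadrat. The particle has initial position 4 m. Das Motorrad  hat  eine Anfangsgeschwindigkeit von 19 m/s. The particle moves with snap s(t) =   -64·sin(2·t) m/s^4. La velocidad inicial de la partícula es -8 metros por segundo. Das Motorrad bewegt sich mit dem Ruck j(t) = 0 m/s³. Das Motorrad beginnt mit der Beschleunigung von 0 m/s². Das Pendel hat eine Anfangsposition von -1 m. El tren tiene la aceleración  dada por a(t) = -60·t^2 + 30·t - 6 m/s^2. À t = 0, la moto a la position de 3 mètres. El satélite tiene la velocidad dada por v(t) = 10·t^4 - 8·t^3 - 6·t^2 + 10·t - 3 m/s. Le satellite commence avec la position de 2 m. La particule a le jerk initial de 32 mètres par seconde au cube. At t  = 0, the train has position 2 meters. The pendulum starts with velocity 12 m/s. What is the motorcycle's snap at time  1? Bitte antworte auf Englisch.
To solve this, we need to take 1 derivative of our jerk equation j(t) = 0. Taking d/dt of j(t), we find s(t) = 0. Using s(t) = 0 and substituting t = 1, we find s = 0.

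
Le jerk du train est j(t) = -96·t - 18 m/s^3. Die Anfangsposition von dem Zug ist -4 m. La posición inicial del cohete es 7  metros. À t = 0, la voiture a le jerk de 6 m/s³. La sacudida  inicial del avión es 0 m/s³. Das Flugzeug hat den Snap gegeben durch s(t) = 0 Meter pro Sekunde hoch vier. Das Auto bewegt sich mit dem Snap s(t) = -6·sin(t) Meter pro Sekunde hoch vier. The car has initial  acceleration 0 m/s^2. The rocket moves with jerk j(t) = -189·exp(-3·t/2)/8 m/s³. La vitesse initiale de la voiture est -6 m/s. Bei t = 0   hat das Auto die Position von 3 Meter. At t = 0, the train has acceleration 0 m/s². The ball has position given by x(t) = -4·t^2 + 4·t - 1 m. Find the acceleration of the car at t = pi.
We need to integrate our snap equation s(t) = -6·sin(t) 2 times. Taking ∫s(t)dt and applying j(0) = 6, we find j(t) = 6·cos(t). Taking ∫j(t)dt and applying a(0) = 0, we find a(t) = 6·sin(t). From the given acceleration equation a(t) = 6·sin(t), we substitute t = pi to get a = 0.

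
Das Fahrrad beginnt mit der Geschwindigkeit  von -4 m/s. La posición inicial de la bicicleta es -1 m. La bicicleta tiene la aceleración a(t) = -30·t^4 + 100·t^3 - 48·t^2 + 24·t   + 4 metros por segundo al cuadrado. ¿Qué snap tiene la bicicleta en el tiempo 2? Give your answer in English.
We must differentiate our acceleration equation a(t) = -30·t^4 + 100·t^3 - 48·t^2 + 24·t + 4 2 times. Differentiating acceleration, we get jerk: j(t) = -120·t^3 + 300·t^2 - 96·t + 24. The derivative of jerk gives snap: s(t) = -360·t^2 + 600·t - 96. From the given snap equation s(t) = -360·t^2 + 600·t - 96, we substitute t = 2 to get s = -336.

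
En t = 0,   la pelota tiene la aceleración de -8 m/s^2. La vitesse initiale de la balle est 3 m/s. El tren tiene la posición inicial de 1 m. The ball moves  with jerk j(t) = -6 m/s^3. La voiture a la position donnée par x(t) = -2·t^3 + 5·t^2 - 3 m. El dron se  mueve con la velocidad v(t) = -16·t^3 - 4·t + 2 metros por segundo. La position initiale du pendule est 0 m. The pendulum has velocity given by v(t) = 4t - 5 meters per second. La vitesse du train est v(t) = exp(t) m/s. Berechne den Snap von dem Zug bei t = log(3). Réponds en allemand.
Wir müssen unsere Gleichung für die Geschwindigkeit v(t) = exp(t) 3-mal ableiten. Durch Ableiten von der Geschwindigkeit erhalten wir die Beschleunigung: a(t) = exp(t). Durch Ableiten von der Beschleunigung erhalten wir den Ruck: j(t) = exp(t). Durch Ableiten von dem Ruck erhalten wir den Snap: s(t) = exp(t). Wir haben den Snap s(t) = exp(t). Durch Einsetzen von t = log(3): s(log(3)) = 3.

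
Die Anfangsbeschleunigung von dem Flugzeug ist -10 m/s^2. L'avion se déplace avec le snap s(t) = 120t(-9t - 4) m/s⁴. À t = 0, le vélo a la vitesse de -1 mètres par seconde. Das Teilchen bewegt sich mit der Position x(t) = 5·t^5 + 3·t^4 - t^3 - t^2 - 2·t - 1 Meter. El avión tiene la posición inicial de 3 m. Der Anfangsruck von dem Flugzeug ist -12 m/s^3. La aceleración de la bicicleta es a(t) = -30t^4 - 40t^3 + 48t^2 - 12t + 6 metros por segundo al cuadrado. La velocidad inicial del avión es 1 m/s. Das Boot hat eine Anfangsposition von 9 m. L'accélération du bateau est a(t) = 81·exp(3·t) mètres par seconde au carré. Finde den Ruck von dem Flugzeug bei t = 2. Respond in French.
En partant du snap s(t) = 120·t·(-9·t - 4), nous prenons 1 primitive. La primitive du snap est le jerk. En utilisant j(0) = -12, nous obtenons j(t) = -360·t^3 - 240·t^2 - 12. De l'équation du jerk j(t) = -360·t^3 - 240·t^2 - 12, nous substituons t = 2 pour obtenir j = -3852.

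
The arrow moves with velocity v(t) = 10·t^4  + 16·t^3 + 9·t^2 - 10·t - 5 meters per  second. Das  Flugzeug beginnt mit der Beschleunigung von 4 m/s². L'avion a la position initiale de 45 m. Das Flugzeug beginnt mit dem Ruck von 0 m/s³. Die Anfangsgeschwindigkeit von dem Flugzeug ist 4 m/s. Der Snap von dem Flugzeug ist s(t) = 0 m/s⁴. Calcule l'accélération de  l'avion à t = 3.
Pour résoudre ceci, nous devons prendre 2 primitives de notre équation du snap s(t) = 0. L'intégrale du snap est le jerk. En utilisant j(0) = 0, nous obtenons j(t) = 0. La primitive du jerk est l'accélération. En utilisant a(0) = 4, nous obtenons a(t) = 4. De l'équation de l'accélération a(t) = 4, nous substituons t = 3 pour obtenir a = 4.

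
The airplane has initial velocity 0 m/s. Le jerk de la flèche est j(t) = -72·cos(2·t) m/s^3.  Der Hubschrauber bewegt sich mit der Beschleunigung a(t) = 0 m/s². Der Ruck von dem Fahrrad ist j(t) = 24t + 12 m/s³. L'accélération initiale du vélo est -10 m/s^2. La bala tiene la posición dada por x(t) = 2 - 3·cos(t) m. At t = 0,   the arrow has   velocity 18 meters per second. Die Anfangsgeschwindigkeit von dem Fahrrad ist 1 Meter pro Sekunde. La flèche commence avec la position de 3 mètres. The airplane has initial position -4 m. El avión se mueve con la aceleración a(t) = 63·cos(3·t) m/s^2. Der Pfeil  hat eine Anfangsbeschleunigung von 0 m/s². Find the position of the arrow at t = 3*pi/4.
To solve this, we need to take 3 integrals of our jerk equation j(t) = -72·cos(2·t). Finding the integral of j(t) and using a(0) = 0: a(t) = -36·sin(2·t). The antiderivative of acceleration is velocity. Using v(0) = 18, we get v(t) = 18·cos(2·t). Finding the antiderivative of v(t) and using x(0) = 3: x(t) = 9·sin(2·t) + 3. Using x(t) = 9·sin(2·t) + 3 and substituting t = 3*pi/4, we find x = -6.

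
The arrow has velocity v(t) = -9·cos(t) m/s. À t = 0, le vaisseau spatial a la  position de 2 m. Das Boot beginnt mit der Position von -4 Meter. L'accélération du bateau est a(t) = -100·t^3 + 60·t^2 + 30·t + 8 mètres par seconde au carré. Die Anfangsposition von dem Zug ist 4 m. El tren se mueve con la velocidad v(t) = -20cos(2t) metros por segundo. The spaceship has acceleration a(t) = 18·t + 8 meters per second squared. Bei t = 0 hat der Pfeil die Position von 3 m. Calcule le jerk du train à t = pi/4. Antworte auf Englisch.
We must differentiate our velocity equation v(t) = -20·cos(2·t) 2 times. Taking d/dt of v(t), we find a(t) = 40·sin(2·t). Differentiating acceleration, we get jerk: j(t) = 80·cos(2·t). From the given jerk equation j(t) = 80·cos(2·t), we substitute t = pi/4 to get j = 0.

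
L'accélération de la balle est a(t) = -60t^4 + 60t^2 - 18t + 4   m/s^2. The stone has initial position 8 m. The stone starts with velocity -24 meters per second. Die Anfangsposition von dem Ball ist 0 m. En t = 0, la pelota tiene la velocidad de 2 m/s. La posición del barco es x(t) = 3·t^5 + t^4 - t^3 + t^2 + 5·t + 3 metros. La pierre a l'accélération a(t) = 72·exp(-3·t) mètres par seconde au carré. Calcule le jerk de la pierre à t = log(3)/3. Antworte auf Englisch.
Starting from acceleration a(t) = 72·exp(-3·t), we take 1 derivative. Taking d/dt of a(t), we find j(t) = -216·exp(-3·t). From the given jerk equation j(t) = -216·exp(-3·t), we substitute t = log(3)/3 to get j = -72.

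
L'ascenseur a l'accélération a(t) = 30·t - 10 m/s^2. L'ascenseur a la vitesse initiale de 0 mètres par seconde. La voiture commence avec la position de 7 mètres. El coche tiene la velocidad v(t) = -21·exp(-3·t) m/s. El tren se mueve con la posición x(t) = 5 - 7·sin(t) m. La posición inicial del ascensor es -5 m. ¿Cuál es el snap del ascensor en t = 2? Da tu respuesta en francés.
En partant de l'accélération a(t) = 30·t - 10, nous prenons 2 dérivées. La dérivée de l'accélération donne le jerk: j(t) = 30. En dérivant le jerk, nous obtenons le snap: s(t) = 0. De l'équation du snap s(t) = 0, nous substituons t = 2 pour obtenir s = 0.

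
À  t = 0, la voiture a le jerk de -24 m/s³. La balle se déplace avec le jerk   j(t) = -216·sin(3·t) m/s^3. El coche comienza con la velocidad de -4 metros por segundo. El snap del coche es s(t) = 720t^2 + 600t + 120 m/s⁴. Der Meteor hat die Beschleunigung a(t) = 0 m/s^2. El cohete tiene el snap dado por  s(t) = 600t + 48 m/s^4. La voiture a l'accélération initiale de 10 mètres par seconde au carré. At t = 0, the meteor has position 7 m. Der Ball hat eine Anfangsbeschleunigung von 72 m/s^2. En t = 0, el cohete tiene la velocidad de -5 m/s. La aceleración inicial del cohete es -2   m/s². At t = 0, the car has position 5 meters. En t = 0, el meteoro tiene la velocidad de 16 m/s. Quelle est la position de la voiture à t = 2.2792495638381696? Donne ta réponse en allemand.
Wir müssen die Stammfunktion unserer Gleichung für den Snap s(t) = 720·t^2 + 600·t + 120 4-mal finden. Die Stammfunktion von dem Snap ist der Ruck. Mit j(0) = -24 erhalten wir j(t) = 240·t^3 + 300·t^2 + 120·t - 24. Mit ∫j(t)dt und Anwendung von a(0) = 10, finden wir a(t) = 60·t^4 + 100·t^3 + 60·t^2 - 24·t + 10. Das Integral von der Beschleunigung ist die Geschwindigkeit. Mit v(0) = -4 erhalten wir v(t) = 12·t^5 + 25·t^4 + 20·t^3 - 12·t^2 + 10·t - 4. Die Stammfunktion von der Geschwindigkeit, mit x(0) = 5, ergibt die Position: x(t) = 2·t^6 + 5·t^5 + 5·t^4 - 4·t^3 + 5·t^2 - 4·t + 5. Wir haben die Position x(t) = 2·t^6 + 5·t^5 + 5·t^4 - 4·t^3 + 5·t^2 - 4·t + 5. Durch Einsetzen von t = 2.2792495638381696: x(2.2792495638381696) = 697.396090383477.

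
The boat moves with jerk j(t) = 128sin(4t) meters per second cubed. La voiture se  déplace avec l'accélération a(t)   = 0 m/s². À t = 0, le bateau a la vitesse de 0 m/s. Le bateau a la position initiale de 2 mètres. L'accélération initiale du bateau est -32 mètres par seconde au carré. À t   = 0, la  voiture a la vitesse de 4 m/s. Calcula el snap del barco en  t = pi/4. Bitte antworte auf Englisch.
To solve this, we need to take 1 derivative of our jerk equation j(t) = 128·sin(4·t). The derivative of jerk gives snap: s(t) = 512·cos(4·t). Using s(t) = 512·cos(4·t) and substituting t = pi/4, we find s = -512.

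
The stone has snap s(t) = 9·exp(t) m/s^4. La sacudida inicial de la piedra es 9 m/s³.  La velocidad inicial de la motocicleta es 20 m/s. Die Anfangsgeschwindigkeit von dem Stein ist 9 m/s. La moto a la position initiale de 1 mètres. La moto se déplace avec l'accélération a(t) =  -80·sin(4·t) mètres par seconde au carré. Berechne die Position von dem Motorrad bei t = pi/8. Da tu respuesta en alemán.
Wir müssen das Integral unserer Gleichung für die Beschleunigung a(t) = -80·sin(4·t) 2-mal finden. Durch Integration von der Beschleunigung und Verwendung der Anfangsbedingung v(0) = 20, erhalten wir v(t) = 20·cos(4·t). Die Stammfunktion von der Geschwindigkeit, mit x(0) = 1, ergibt die Position: x(t) = 5·sin(4·t) + 1. Mit x(t) = 5·sin(4·t) + 1 und Einsetzen von t = pi/8, finden wir x = 6.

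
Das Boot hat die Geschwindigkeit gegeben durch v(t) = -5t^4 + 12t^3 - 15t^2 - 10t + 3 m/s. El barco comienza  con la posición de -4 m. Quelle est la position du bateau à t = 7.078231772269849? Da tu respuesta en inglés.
We need to integrate our velocity equation v(t) = -5·t^4 + 12·t^3 - 15·t^2 - 10·t + 3 1 time. Taking ∫v(t)dt and applying x(0) = -4, we find x(t) = -t^5 + 3·t^4 - 5·t^3 - 5·t^2 + 3·t - 4. From the given position equation x(t) = -t^5 + 3·t^4 - 5·t^3 - 5·t^2 + 3·t - 4, we substitute t = 7.078231772269849 to get x = -12243.3778377421.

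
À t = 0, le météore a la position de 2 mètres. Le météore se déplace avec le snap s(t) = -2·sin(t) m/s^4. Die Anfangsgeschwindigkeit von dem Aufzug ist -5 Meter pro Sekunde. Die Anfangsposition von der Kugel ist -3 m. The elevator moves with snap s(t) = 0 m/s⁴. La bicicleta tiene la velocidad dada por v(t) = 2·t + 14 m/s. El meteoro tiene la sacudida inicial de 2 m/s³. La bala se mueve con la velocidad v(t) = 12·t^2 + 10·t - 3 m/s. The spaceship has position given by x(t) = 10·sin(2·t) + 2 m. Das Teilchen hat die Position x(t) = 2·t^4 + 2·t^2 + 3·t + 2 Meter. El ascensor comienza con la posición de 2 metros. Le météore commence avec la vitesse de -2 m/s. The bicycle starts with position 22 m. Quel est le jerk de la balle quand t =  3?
Nous devons dériver notre équation de la vitesse v(t) = 12·t^2 + 10·t - 3 2 fois. En prenant d/dt de v(t), nous trouvons a(t) = 24·t + 10. En prenant d/dt de a(t), nous trouvons j(t) = 24. Nous avons le jerk j(t) = 24. En substituant t = 3: j(3) = 24.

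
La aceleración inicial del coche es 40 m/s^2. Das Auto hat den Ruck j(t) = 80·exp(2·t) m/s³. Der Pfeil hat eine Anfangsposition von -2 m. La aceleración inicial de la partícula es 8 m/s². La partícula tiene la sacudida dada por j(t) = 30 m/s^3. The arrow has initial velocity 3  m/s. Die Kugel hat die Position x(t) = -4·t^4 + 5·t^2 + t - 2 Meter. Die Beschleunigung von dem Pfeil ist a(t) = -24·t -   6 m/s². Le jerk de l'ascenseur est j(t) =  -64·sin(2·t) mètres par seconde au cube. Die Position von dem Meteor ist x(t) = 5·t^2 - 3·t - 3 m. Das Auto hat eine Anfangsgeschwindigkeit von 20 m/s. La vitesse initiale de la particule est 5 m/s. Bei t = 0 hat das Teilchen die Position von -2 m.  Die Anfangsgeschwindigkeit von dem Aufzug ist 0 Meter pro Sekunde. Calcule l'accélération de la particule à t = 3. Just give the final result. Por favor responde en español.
a(3) = 98.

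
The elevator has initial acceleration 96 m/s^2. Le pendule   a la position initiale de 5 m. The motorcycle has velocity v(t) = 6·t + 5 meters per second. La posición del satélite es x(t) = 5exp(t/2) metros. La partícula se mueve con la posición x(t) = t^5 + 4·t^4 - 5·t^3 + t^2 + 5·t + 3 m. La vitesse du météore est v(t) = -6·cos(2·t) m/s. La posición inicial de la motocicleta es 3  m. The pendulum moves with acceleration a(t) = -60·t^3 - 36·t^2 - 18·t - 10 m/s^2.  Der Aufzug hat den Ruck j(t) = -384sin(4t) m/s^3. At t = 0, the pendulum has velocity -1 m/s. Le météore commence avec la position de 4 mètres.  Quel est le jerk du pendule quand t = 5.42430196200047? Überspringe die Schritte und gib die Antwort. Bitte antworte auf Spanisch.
La sacudida en t = 5.42430196200047 es j = -5704.69906075722.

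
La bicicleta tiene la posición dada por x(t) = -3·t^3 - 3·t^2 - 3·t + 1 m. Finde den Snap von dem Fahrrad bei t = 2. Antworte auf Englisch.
Starting from position x(t) = -3·t^3 - 3·t^2 - 3·t + 1, we take 4 derivatives. The derivative of position gives velocity: v(t) = -9·t^2 - 6·t - 3. Taking d/dt of v(t), we find a(t) = -18·t - 6. The derivative of acceleration gives jerk: j(t) = -18. Differentiating jerk, we get snap: s(t) = 0. Using s(t) = 0 and substituting t = 2, we find s = 0.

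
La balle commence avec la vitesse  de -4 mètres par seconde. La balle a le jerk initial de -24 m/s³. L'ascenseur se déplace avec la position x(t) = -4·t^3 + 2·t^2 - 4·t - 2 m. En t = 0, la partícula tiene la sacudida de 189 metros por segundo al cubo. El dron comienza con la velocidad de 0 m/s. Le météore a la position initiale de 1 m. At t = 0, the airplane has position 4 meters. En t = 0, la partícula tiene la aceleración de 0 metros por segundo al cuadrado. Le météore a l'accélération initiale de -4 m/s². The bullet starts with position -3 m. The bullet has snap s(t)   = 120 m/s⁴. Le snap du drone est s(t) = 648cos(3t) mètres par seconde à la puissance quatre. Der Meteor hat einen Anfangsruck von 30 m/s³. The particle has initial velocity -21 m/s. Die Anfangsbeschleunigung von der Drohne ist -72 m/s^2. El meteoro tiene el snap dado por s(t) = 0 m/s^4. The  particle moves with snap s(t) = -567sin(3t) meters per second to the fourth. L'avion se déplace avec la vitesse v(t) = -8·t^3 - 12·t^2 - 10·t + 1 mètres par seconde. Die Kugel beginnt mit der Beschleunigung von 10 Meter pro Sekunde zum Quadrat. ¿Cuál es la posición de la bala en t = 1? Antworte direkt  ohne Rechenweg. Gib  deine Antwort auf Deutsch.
Die Antwort ist -1.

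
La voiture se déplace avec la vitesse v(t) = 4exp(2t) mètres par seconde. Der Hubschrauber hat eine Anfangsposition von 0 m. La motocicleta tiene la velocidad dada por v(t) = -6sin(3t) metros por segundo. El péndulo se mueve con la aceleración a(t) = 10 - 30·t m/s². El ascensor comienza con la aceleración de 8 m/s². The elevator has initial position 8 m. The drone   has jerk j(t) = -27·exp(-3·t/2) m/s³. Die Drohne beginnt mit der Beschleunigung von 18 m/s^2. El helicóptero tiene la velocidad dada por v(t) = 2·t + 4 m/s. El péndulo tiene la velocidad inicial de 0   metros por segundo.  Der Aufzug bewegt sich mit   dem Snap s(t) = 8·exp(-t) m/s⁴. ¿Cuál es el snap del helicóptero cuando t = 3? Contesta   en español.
Para resolver esto, necesitamos tomar 3 derivadas de nuestra ecuación de la velocidad v(t) = 2·t + 4. Tomando d/dt de v(t), encontramos a(t) = 2. La derivada de la aceleración da la sacudida: j(t) = 0. La derivada de la sacudida da el snap: s(t) = 0. Usando s(t) = 0 y sustituyendo t = 3, encontramos s = 0.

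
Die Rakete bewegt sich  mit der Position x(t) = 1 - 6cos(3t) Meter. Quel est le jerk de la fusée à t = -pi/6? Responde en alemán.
Ausgehend von der Position x(t) = 1 - 6·cos(3·t), nehmen wir 3 Ableitungen. Durch Ableiten von der Position erhalten wir die Geschwindigkeit: v(t) = 18·sin(3·t). Die Ableitung von der Geschwindigkeit ergibt die Beschleunigung: a(t) = 54·cos(3·t). Die Ableitung von der Beschleunigung ergibt den Ruck: j(t) = -162·sin(3·t). Aus der Gleichung für den Ruck j(t) = -162·sin(3·t), setzen wir t = -pi/6 ein und erhalten j = 162.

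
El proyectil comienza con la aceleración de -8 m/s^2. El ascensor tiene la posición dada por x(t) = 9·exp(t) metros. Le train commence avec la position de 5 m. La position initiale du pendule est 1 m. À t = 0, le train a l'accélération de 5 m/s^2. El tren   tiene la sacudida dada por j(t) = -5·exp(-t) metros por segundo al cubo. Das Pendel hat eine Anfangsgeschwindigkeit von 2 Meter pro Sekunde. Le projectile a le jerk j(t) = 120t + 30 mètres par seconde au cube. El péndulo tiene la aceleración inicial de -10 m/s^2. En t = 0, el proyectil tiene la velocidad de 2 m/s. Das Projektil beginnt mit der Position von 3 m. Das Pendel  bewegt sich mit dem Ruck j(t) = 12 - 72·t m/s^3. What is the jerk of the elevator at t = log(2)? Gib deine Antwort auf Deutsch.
Ausgehend von der Position x(t) = 9·exp(t), nehmen wir 3 Ableitungen. Die Ableitung von der Position ergibt die Geschwindigkeit: v(t) = 9·exp(t). Die Ableitung von der Geschwindigkeit ergibt die Beschleunigung: a(t) = 9·exp(t). Mit d/dt von a(t) finden wir j(t) = 9·exp(t). Aus der Gleichung für den Ruck j(t) = 9·exp(t), setzen wir t = log(2) ein und erhalten j = 18.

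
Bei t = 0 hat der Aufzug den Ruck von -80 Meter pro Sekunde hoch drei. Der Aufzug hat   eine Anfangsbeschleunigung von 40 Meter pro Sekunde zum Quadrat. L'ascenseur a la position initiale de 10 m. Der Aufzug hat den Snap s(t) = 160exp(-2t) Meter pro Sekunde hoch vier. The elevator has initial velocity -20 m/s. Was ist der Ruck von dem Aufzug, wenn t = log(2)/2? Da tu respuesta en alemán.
Wir müssen das Integral unserer Gleichung für den Snap s(t) = 160·exp(-2·t) 1-mal finden. Die Stammfunktion von dem Snap, mit j(0) = -80, ergibt den Ruck: j(t) = -80·exp(-2·t). Aus der Gleichung für den Ruck j(t) = -80·exp(-2·t), setzen wir t = log(2)/2 ein und erhalten j = -40.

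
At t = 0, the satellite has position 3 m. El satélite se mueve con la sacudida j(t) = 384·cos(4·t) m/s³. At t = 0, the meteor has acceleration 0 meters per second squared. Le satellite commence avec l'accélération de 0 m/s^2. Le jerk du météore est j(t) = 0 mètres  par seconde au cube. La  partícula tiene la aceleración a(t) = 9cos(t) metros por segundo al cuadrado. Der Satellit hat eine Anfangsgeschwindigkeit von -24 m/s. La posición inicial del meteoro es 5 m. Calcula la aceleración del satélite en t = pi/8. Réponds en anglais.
To find the answer, we compute 1 antiderivative of j(t) = 384·cos(4·t). Finding the integral of j(t) and using a(0) = 0: a(t) = 96·sin(4·t). Using a(t) = 96·sin(4·t) and substituting t = pi/8, we find a = 96.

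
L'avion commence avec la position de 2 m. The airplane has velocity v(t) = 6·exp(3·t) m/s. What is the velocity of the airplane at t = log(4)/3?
Using v(t) = 6·exp(3·t) and substituting t = log(4)/3, we find v = 24.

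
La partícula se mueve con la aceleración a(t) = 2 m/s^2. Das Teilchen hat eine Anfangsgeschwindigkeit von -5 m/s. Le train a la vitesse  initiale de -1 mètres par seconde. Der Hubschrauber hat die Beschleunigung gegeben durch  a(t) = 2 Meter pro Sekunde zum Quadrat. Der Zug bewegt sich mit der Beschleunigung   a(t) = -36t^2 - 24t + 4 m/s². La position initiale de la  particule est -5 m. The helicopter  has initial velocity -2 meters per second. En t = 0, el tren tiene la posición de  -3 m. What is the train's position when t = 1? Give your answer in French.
Nous devons intégrer notre équation de l'accélération a(t) = -36·t^2 - 24·t + 4 2 fois. L'intégrale de l'accélération est la vitesse. En utilisant v(0) = -1, nous obtenons v(t) = -12·t^3 - 12·t^2 + 4·t - 1. En intégrant la vitesse et en utilisant la condition initiale x(0) = -3, nous obtenons x(t) = -3·t^4 - 4·t^3 + 2·t^2 - t - 3. Nous avons la position x(t) = -3·t^4 - 4·t^3 + 2·t^2 - t - 3. En substituant t = 1: x(1) = -9.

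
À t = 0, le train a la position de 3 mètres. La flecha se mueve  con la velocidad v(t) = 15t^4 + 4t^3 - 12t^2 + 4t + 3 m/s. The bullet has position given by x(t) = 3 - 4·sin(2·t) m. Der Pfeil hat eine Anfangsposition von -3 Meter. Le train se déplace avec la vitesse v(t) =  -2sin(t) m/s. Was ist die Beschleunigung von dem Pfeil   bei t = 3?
Wir müssen unsere Gleichung für die Geschwindigkeit v(t) = 15·t^4 + 4·t^3 - 12·t^2 + 4·t + 3 1-mal ableiten. Mit d/dt von v(t) finden wir a(t) = 60·t^3 + 12·t^2 - 24·t + 4. Aus der Gleichung für die Beschleunigung a(t) = 60·t^3 + 12·t^2 - 24·t + 4, setzen wir t = 3 ein und erhalten a = 1660.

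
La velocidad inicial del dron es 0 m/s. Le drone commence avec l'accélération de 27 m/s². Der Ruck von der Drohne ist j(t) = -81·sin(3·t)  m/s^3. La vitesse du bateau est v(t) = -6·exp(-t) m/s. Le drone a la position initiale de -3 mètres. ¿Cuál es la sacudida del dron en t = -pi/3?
De la ecuación de la sacudida j(t) = -81·sin(3·t), sustituimos t = -pi/3 para obtener j = 0.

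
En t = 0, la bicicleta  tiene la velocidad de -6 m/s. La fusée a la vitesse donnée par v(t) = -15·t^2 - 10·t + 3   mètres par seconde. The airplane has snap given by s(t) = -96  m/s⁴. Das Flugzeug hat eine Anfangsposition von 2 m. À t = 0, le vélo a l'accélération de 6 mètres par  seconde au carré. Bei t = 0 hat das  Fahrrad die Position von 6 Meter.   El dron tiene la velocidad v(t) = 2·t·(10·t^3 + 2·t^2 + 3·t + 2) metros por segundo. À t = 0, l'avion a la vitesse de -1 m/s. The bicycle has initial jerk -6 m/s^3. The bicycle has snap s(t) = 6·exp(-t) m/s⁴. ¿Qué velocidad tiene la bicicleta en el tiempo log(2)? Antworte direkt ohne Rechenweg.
v(log(2)) = -3.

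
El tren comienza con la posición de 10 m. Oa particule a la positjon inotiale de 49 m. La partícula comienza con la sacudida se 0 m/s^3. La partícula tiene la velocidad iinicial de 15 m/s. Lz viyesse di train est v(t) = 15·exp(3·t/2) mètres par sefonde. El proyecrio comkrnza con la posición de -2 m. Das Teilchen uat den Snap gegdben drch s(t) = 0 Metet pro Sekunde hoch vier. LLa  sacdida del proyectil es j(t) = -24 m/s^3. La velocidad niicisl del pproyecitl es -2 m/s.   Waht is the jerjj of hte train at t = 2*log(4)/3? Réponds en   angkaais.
Starting from velocity v(t) = 15·exp(3·t/2), we take 2 derivatives. The derivative of velocity gives acceleration: a(t) = 45·exp(3·t/2)/2. Taking d/dt of a(t), we find j(t) = 135·exp(3·t/2)/4. From the given jerk equation j(t) = 135·exp(3·t/2)/4, we substitute t = 2*log(4)/3 to get j = 135.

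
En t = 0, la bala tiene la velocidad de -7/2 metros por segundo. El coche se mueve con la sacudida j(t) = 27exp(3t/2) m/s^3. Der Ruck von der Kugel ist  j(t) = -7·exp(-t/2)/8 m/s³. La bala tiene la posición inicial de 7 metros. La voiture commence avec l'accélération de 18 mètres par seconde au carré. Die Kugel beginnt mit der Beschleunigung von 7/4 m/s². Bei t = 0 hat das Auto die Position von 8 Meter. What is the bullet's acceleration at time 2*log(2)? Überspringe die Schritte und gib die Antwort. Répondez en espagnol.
La aceleración en t = 2*log(2) es a = 7/8.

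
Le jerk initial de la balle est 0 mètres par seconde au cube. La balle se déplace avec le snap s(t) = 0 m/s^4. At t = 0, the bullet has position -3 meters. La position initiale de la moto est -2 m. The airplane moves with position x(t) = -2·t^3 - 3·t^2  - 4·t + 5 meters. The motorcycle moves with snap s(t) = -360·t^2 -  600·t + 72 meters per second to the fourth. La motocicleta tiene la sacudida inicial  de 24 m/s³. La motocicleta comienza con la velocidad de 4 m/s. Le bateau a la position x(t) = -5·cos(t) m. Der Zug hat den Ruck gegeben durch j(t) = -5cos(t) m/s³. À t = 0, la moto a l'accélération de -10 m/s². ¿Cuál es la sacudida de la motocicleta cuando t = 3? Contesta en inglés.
We need to integrate our snap equation s(t) = -360·t^2 - 600·t + 72 1 time. Integrating snap and using the initial condition j(0) = 24, we get j(t) = -120·t^3 - 300·t^2 + 72·t + 24. Using j(t) = -120·t^3 - 300·t^2 + 72·t + 24 and substituting t = 3, we find j = -5700.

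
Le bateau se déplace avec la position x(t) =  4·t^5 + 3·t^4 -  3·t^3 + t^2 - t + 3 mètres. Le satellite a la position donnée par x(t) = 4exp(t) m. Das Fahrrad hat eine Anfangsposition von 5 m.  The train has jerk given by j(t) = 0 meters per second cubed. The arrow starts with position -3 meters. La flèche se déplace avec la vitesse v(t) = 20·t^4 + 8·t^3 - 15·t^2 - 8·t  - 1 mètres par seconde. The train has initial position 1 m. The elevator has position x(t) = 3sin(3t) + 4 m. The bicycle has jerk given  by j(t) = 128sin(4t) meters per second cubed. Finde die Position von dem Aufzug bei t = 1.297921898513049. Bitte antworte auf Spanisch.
Tenemos la posición x(t) = 3·sin(3·t) + 4. Sustituyendo t = 1.297921898513049: x(1.297921898513049) = 1.95031858002549.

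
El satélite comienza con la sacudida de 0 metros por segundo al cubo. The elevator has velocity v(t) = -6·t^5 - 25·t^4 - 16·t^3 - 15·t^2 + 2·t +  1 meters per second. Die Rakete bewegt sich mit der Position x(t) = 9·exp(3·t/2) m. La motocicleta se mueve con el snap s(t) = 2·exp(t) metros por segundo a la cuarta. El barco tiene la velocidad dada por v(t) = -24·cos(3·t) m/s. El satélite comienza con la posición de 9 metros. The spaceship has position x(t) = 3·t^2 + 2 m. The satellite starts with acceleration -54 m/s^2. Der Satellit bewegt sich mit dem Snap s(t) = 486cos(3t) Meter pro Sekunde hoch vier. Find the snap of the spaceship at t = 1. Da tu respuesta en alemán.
Wir müssen unsere Gleichung für die Position x(t) = 3·t^2 + 2 4-mal ableiten. Durch Ableiten von der Position erhalten wir die Geschwindigkeit: v(t) = 6·t. Mit d/dt von v(t) finden wir a(t) = 6. Mit d/dt von a(t) finden wir j(t) = 0. Mit d/dt von j(t) finden wir s(t) = 0. Wir haben den Snap s(t) = 0. Durch Einsetzen von t = 1: s(1) = 0.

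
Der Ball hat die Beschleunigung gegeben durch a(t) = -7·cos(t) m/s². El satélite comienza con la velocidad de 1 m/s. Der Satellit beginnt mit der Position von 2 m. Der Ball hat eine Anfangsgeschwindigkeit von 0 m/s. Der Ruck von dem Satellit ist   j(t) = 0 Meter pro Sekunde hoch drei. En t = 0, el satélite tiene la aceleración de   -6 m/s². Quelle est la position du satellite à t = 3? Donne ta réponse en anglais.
We must find the integral of our jerk equation j(t) = 0 3 times. The antiderivative of jerk is acceleration. Using a(0) = -6, we get a(t) = -6. Taking ∫a(t)dt and applying v(0) = 1, we find v(t) = 1 - 6·t. Finding the integral of v(t) and using x(0) = 2: x(t) = -3·t^2 + t + 2. We have position x(t) = -3·t^2 + t + 2. Substituting t = 3: x(3) = -22.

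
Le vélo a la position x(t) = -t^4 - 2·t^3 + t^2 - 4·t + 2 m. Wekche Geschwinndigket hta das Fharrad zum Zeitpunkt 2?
Ausgehend von der Position x(t) = -t^4 - 2·t^3 + t^2 - 4·t + 2, nehmen wir 1 Ableitung. Mit d/dt von x(t) finden wir v(t) = -4·t^3 - 6·t^2 + 2·t - 4. Aus der Gleichung für die Geschwindigkeit v(t) = -4·t^3 - 6·t^2 + 2·t - 4, setzen wir t = 2 ein und erhalten v = -56.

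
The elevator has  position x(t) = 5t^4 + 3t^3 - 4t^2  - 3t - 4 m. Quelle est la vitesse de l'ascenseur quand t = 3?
Nous devons dériver notre équation de la position x(t) = 5·t^4 + 3·t^3 - 4·t^2 - 3·t - 4 1 fois. En prenant d/dt de x(t), nous trouvons v(t) = 20·t^3 + 9·t^2 - 8·t - 3. De l'équation de la vitesse v(t) = 20·t^3 + 9·t^2 - 8·t - 3, nous substituons t = 3 pour obtenir v = 594.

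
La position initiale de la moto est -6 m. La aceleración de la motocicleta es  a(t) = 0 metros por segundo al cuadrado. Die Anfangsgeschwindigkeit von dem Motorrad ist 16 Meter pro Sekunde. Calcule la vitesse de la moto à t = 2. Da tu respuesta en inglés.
We must find the antiderivative of our acceleration equation a(t) = 0 1 time. The antiderivative of acceleration, with v(0) = 16, gives velocity: v(t) = 16. Using v(t) = 16 and substituting t = 2, we find v = 16.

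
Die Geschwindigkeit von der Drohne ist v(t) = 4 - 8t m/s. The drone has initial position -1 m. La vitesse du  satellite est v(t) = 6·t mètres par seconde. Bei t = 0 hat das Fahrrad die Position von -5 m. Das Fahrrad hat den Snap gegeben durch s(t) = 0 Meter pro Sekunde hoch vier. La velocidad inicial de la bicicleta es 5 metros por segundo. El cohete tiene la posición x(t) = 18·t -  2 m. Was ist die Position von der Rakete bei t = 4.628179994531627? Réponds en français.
De l'équation de la position x(t) = 18·t - 2, nous substituons t = 4.628179994531627 pour obtenir x = 81.3072399015693.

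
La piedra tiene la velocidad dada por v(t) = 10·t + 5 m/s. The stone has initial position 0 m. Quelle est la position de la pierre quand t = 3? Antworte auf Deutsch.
Ausgehend von der Geschwindigkeit v(t) = 10·t + 5, nehmen wir 1 Stammfunktion. Das Integral von der Geschwindigkeit, mit x(0) = 0, ergibt die Position: x(t) = 5·t^2 + 5·t. Mit x(t) = 5·t^2 + 5·t und Einsetzen von t = 3, finden wir x = 60.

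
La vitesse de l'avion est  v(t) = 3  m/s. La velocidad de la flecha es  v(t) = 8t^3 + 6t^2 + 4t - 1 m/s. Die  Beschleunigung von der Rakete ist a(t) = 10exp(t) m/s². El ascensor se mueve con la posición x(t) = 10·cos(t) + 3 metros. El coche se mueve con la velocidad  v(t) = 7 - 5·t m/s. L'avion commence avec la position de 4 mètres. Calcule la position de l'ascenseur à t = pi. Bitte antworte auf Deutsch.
Mit x(t) = 10·cos(t) + 3 und Einsetzen von t = pi, finden wir x = -7.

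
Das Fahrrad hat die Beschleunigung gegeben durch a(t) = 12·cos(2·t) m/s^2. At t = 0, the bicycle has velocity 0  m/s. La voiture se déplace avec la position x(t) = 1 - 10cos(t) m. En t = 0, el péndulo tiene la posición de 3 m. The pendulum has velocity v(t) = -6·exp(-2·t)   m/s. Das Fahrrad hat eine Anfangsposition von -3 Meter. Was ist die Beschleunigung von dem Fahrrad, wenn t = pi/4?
Wir haben die Beschleunigung a(t) = 12·cos(2·t). Durch Einsetzen von t = pi/4: a(pi/4) = 0.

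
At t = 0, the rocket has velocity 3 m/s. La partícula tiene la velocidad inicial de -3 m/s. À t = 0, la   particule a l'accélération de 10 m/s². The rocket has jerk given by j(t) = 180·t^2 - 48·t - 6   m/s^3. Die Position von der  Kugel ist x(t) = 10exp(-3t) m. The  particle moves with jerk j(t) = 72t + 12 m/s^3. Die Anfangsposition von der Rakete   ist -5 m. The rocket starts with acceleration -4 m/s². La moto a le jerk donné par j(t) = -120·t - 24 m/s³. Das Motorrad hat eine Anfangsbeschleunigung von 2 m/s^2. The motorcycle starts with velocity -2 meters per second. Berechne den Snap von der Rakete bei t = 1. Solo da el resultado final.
Bei t = 1, s = 312.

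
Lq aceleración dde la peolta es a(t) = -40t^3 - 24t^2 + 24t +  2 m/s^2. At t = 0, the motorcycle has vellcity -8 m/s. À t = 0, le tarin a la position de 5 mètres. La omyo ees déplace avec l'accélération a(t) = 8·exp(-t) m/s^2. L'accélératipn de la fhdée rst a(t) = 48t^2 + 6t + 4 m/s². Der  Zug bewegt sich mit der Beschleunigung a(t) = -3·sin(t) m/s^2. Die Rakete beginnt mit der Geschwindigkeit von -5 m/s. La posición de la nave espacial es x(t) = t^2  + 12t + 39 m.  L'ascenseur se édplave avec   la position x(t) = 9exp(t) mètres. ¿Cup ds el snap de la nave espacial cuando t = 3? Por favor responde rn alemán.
Wir müssen unsere Gleichung für die Position x(t) = t^2 + 12·t + 39 4-mal ableiten. Die Ableitung von der Position ergibt die Geschwindigkeit: v(t) = 2·t + 12. Durch Ableiten von der Geschwindigkeit erhalten wir die Beschleunigung: a(t) = 2. Durch Ableiten von der Beschleunigung erhalten wir den Ruck: j(t) = 0. Mit d/dt von j(t) finden wir s(t) = 0. Mit s(t) = 0 und Einsetzen von t = 3, finden wir s = 0.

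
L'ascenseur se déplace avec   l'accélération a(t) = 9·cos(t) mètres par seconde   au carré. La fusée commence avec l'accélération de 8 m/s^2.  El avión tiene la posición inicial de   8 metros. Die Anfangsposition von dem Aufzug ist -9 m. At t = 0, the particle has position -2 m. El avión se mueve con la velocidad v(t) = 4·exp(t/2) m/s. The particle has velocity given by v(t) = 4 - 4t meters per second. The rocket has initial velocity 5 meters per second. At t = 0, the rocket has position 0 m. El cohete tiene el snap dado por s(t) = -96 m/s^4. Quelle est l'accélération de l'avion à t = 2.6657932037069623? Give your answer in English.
To solve this, we need to take 1 derivative of our velocity equation v(t) = 4·exp(t/2). Differentiating velocity, we get acceleration: a(t) = 2·exp(t/2). Using a(t) = 2·exp(t/2) and substituting t = 2.6657932037069623, we find a = 7.58402288445652.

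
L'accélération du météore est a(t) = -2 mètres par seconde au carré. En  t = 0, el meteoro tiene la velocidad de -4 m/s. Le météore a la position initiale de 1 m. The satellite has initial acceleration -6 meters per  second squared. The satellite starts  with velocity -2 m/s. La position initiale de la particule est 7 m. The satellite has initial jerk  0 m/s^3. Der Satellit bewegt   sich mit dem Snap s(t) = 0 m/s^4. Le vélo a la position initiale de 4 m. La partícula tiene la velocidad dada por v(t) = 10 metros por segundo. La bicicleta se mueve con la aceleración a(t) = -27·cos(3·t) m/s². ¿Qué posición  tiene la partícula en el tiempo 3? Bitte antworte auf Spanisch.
Necesitamos integrar nuestra ecuación de la velocidad v(t) = 10 1 vez. Integrando la velocidad y usando la condición inicial x(0) = 7, obtenemos x(t) = 10·t + 7. Tenemos la posición x(t) = 10·t + 7. Sustituyendo t = 3: x(3) = 37.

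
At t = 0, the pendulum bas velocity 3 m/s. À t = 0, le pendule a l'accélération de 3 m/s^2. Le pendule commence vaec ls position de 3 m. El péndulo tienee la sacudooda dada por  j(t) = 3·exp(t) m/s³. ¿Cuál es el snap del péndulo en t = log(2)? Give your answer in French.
Nous devons dériver notre équation du jerk j(t) = 3·exp(t) 1 fois. En dérivant le jerk, nous obtenons le snap: s(t) = 3·exp(t). Nous avons le snap s(t) = 3·exp(t). En substituant t = log(2): s(log(2)) = 6.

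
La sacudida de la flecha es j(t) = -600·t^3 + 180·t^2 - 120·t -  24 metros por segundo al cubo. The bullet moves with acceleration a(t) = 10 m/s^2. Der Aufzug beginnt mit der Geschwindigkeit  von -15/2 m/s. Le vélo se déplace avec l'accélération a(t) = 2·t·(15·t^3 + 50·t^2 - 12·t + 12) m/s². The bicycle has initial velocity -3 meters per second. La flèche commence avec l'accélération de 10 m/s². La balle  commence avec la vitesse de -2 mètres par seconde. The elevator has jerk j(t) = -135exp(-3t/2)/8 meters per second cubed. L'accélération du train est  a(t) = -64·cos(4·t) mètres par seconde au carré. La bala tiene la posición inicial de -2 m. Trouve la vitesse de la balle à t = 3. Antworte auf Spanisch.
Debemos encontrar la integral de nuestra ecuación de la aceleración a(t) = 10 1 vez. Tomando ∫a(t)dt y aplicando v(0) = -2, encontramos v(t) = 10·t - 2. De la ecuación de la velocidad v(t) = 10·t - 2, sustituimos t = 3 para obtener v = 28.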